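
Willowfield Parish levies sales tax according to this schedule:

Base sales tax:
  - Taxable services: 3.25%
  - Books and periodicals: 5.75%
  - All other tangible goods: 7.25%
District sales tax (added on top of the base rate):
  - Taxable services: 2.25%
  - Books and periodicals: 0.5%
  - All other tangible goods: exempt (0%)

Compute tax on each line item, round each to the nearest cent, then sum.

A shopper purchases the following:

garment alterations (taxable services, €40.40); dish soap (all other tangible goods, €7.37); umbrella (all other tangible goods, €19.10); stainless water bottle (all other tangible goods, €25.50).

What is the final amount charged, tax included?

Garment alterations €40.40: taxable services → 3.25% + 2.25% district = 5.5% → €2.22
Dish soap €7.37: all other tangible goods → 7.25% + 0% district = 7.25% → €0.53
Umbrella €19.10: all other tangible goods → 7.25% + 0% district = 7.25% → €1.38
Stainless water bottle €25.50: all other tangible goods → 7.25% + 0% district = 7.25% → €1.85
Subtotal = €92.37; tax = €5.98; total due = €98.35

€98.35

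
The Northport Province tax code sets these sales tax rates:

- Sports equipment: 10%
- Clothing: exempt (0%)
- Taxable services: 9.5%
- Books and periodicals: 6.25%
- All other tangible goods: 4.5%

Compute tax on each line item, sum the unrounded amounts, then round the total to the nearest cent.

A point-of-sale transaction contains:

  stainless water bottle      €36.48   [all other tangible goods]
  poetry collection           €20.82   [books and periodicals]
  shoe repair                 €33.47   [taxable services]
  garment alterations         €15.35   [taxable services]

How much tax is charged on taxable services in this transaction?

€4.64

Shoe repair €33.47: taxable services → 9.5% → €3.17965
Garment alterations €15.35: taxable services → 9.5% → €1.45825
Tax on taxable services: unrounded sum = €4.6379 → €4.64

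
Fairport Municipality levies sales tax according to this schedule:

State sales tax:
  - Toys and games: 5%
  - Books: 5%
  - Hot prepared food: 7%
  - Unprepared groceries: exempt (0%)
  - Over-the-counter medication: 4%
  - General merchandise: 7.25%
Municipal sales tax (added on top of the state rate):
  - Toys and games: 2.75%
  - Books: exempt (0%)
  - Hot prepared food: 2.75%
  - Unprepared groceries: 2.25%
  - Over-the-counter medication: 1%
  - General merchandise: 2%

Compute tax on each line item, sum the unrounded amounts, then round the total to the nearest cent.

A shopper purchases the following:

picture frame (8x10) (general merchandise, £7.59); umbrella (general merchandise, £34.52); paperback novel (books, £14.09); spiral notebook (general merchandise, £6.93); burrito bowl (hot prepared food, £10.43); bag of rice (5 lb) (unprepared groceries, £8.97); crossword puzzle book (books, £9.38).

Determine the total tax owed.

£6.93

Picture frame (8x10) £7.59: general merchandise → 7.25% + 2% municipal = 9.25% → £0.702075
Umbrella £34.52: general merchandise → 7.25% + 2% municipal = 9.25% → £3.1931
Paperback novel £14.09: books → 5% + 0% municipal = 5% → £0.7045
Spiral notebook £6.93: general merchandise → 7.25% + 2% municipal = 9.25% → £0.641025
Burrito bowl £10.43: hot prepared food → 7% + 2.75% municipal = 9.75% → £1.016925
Bag of rice (5 lb) £8.97: unprepared groceries → 0% + 2.25% municipal = 2.25% → £0.201825
Crossword puzzle book £9.38: books → 5% + 0% municipal = 5% → £0.469
Unrounded tax sum = £6.92845 → £6.93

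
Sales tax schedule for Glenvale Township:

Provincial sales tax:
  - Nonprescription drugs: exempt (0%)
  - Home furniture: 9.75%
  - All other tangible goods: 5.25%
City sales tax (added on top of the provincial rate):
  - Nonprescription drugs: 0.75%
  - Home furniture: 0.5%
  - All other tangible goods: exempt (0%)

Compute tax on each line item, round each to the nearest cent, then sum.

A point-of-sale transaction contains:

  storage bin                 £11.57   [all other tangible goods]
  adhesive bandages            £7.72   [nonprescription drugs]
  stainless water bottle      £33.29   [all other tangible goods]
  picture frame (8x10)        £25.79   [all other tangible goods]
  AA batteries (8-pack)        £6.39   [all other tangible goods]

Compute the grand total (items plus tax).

Storage bin £11.57: all other tangible goods → 5.25% + 0% city = 5.25% → £0.61
Adhesive bandages £7.72: nonprescription drugs → 0% + 0.75% city = 0.75% → £0.06
Stainless water bottle £33.29: all other tangible goods → 5.25% + 0% city = 5.25% → £1.75
Picture frame (8x10) £25.79: all other tangible goods → 5.25% + 0% city = 5.25% → £1.35
AA batteries (8-pack) £6.39: all other tangible goods → 5.25% + 0% city = 5.25% → £0.34
Subtotal = £84.76; tax = £4.11; total due = £88.87

£88.87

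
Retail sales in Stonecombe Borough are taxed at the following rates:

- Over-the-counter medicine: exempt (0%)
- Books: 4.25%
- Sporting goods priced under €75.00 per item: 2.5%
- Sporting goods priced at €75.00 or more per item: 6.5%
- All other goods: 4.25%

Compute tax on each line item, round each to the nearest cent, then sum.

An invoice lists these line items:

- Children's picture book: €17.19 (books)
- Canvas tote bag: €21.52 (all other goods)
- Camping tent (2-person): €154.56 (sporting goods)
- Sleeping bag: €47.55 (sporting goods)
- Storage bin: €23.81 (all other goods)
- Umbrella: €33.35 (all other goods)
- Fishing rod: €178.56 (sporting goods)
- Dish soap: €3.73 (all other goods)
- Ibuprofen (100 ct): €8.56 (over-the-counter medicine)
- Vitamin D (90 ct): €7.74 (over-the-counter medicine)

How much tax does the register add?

Children's picture book €17.19: books → 4.25% → €0.73
Canvas tote bag €21.52: all other goods → 4.25% → €0.91
Camping tent (2-person) €154.56: sporting goods, €75.00 or more → 6.5% → €10.05
Sleeping bag €47.55: sporting goods, under €75.00 → 2.5% → €1.19
Storage bin €23.81: all other goods → 4.25% → €1.01
Umbrella €33.35: all other goods → 4.25% → €1.42
Fishing rod €178.56: sporting goods, €75.00 or more → 6.5% → €11.61
Dish soap €3.73: all other goods → 4.25% → €0.16
Ibuprofen (100 ct) €8.56: over-the-counter medicine → 0% → €0.00
Vitamin D (90 ct) €7.74: over-the-counter medicine → 0% → €0.00
Total tax = €0.73 + €0.91 + €10.05 + €1.19 + €1.01 + €1.42 + €11.61 + €0.16 = €27.08

€27.08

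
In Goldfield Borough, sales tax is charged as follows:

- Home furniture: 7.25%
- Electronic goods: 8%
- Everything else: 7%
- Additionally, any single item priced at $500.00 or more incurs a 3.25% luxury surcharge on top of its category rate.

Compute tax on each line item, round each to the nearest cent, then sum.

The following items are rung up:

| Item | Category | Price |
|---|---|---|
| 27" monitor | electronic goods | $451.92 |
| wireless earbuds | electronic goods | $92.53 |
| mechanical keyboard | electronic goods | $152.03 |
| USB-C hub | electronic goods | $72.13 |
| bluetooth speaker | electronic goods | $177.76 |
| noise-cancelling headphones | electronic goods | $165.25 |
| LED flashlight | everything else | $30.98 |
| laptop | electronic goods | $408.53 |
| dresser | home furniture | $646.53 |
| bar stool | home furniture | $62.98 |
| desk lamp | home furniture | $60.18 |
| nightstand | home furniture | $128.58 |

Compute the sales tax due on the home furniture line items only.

$86.14

Dresser $646.53: home furniture → 7.25% + 3.25% surcharge = 10.5% → $67.89
Bar stool $62.98: home furniture → 7.25% → $4.57
Desk lamp $60.18: home furniture → 7.25% → $4.36
Nightstand $128.58: home furniture → 7.25% → $9.32
Tax on home furniture = $67.89 + $4.57 + $4.36 + $9.32 = $86.14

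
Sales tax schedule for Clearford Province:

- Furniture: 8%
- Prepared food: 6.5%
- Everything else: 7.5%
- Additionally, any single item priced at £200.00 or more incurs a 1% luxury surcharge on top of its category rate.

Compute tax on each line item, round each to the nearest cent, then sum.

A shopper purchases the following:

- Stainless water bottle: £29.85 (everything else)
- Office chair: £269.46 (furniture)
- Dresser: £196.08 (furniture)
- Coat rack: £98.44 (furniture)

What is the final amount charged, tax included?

Stainless water bottle £29.85: everything else → 7.5% → £2.24
Office chair £269.46: furniture → 8% + 1% surcharge = 9% → £24.25
Dresser £196.08: furniture → 8% → £15.69
Coat rack £98.44: furniture → 8% → £7.88
Subtotal = £593.83; tax = £50.06; total due = £643.89

£643.89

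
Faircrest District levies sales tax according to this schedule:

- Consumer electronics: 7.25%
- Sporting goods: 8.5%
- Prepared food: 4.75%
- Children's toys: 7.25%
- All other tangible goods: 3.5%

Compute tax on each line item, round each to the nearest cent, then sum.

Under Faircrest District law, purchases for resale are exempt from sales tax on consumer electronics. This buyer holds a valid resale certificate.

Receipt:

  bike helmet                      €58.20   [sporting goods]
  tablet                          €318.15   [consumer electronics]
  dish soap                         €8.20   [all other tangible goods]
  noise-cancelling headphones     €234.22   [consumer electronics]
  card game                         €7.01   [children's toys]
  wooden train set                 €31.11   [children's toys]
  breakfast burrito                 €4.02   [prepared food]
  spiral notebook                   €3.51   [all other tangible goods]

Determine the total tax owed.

€8.32

Bike helmet €58.20: sporting goods → 8.5% → €4.95
Tablet €318.15: consumer electronics, buyer-exempt → 0% → €0.00
Dish soap €8.20: all other tangible goods → 3.5% → €0.29
Noise-cancelling headphones €234.22: consumer electronics, buyer-exempt → 0% → €0.00
Card game €7.01: children's toys → 7.25% → €0.51
Wooden train set €31.11: children's toys → 7.25% → €2.26
Breakfast burrito €4.02: prepared food → 4.75% → €0.19
Spiral notebook €3.51: all other tangible goods → 3.5% → €0.12
Total tax = €4.95 + €0.29 + €0.51 + €2.26 + €0.19 + €0.12 = €8.32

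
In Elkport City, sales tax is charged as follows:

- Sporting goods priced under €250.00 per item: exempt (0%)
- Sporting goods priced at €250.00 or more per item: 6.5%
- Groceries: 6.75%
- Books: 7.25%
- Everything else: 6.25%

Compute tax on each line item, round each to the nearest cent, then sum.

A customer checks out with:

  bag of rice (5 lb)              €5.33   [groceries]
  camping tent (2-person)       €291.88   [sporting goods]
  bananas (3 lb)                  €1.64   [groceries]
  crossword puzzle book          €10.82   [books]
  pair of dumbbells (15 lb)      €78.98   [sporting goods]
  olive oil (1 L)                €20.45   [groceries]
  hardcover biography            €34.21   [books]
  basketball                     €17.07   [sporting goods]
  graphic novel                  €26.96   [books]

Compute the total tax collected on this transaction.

Bag of rice (5 lb) €5.33: groceries → 6.75% → €0.36
Camping tent (2-person) €291.88: sporting goods, €250.00 or more → 6.5% → €18.97
Bananas (3 lb) €1.64: groceries → 6.75% → €0.11
Crossword puzzle book €10.82: books → 7.25% → €0.78
Pair of dumbbells (15 lb) €78.98: sporting goods, under €250.00 → 0% → €0.00
Olive oil (1 L) €20.45: groceries → 6.75% → €1.38
Hardcover biography €34.21: books → 7.25% → €2.48
Basketball €17.07: sporting goods, under €250.00 → 0% → €0.00
Graphic novel €26.96: books → 7.25% → €1.95
Total tax = €0.36 + €18.97 + €0.11 + €0.78 + €1.38 + €2.48 + €1.95 = €26.03

€26.03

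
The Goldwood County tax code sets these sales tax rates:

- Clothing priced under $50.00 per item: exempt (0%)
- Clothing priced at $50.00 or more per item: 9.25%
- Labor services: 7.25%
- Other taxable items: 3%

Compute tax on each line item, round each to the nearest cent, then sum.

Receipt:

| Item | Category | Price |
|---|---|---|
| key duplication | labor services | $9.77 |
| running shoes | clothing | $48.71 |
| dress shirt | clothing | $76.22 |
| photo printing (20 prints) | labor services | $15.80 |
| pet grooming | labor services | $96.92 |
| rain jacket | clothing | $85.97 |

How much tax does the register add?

$23.89

Key duplication $9.77: labor services → 7.25% → $0.71
Running shoes $48.71: clothing, under $50.00 → 0% → $0.00
Dress shirt $76.22: clothing, $50.00 or more → 9.25% → $7.05
Photo printing (20 prints) $15.80: labor services → 7.25% → $1.15
Pet grooming $96.92: labor services → 7.25% → $7.03
Rain jacket $85.97: clothing, $50.00 or more → 9.25% → $7.95
Total tax = $0.71 + $7.05 + $1.15 + $7.03 + $7.95 = $23.89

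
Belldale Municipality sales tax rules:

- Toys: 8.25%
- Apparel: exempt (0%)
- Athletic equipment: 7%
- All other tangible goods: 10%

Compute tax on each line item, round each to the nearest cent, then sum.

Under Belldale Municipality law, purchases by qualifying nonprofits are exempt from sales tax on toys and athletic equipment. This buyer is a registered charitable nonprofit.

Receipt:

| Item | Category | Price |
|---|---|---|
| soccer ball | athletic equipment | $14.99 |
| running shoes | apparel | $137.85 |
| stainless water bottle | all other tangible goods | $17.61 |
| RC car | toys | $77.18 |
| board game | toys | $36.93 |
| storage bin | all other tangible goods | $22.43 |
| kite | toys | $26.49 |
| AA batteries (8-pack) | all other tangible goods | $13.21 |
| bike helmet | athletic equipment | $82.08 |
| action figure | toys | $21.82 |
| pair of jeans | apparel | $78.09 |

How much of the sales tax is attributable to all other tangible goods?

$5.32

Stainless water bottle $17.61: all other tangible goods → 10% → $1.76
Storage bin $22.43: all other tangible goods → 10% → $2.24
AA batteries (8-pack) $13.21: all other tangible goods → 10% → $1.32
Tax on all other tangible goods = $1.76 + $2.24 + $1.32 = $5.32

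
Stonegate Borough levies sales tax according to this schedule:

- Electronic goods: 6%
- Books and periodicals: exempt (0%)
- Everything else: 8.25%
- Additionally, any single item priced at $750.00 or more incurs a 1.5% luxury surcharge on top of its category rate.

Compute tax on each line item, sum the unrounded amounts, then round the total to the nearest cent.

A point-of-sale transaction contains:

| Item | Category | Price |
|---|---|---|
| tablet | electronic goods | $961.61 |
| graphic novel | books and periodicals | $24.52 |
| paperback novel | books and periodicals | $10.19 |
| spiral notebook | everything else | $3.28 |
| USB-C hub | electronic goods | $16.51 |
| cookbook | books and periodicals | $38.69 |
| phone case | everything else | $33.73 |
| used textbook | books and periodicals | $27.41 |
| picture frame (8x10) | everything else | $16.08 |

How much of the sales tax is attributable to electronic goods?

$73.11

Tablet $961.61: electronic goods → 6% + 1.5% surcharge = 7.5% → $72.12075
USB-C hub $16.51: electronic goods → 6% → $0.9906
Tax on electronic goods: unrounded sum = $73.11135 → $73.11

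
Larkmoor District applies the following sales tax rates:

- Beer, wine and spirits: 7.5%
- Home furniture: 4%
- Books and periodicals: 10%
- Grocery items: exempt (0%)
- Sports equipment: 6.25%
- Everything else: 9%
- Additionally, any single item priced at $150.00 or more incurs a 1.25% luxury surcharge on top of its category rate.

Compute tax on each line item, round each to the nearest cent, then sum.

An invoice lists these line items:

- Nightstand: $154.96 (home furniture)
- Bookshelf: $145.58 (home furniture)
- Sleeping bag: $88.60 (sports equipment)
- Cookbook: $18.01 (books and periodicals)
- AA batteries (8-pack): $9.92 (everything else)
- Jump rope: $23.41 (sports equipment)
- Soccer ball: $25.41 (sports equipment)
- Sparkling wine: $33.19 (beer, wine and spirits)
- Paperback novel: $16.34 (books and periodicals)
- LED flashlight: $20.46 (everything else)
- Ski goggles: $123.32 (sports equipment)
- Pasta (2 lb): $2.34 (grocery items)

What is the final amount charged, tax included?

$700.45

Nightstand $154.96: home furniture → 4% + 1.25% surcharge = 5.25% → $8.14
Bookshelf $145.58: home furniture → 4% → $5.82
Sleeping bag $88.60: sports equipment → 6.25% → $5.54
Cookbook $18.01: books and periodicals → 10% → $1.80
AA batteries (8-pack) $9.92: everything else → 9% → $0.89
Jump rope $23.41: sports equipment → 6.25% → $1.46
Soccer ball $25.41: sports equipment → 6.25% → $1.59
Sparkling wine $33.19: beer, wine and spirits → 7.5% → $2.49
Paperback novel $16.34: books and periodicals → 10% → $1.63
LED flashlight $20.46: everything else → 9% → $1.84
Ski goggles $123.32: sports equipment → 6.25% → $7.71
Pasta (2 lb) $2.34: grocery items → 0% → $0.00
Subtotal = $661.54; tax = $38.91; total due = $700.45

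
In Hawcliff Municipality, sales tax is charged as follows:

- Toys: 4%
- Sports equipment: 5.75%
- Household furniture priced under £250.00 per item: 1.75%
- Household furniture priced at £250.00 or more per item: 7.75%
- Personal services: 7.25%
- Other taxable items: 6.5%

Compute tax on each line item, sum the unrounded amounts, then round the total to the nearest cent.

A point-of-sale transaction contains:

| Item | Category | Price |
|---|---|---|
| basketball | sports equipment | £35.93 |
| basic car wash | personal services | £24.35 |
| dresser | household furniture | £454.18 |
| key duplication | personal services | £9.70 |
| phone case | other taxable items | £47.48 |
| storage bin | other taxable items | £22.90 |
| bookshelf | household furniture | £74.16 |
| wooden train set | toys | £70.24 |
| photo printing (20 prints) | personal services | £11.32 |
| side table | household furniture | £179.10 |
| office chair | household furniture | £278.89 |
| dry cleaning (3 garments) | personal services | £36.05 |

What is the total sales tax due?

Basketball £35.93: sports equipment → 5.75% → £2.065975
Basic car wash £24.35: personal services → 7.25% → £1.765375
Dresser £454.18: household furniture, £250.00 or more → 7.75% → £35.19895
Key duplication £9.70: personal services → 7.25% → £0.70325
Phone case £47.48: other taxable items → 6.5% → £3.0862
Storage bin £22.90: other taxable items → 6.5% → £1.4885
Bookshelf £74.16: household furniture, under £250.00 → 1.75% → £1.2978
Wooden train set £70.24: toys → 4% → £2.8096
Photo printing (20 prints) £11.32: personal services → 7.25% → £0.8207
Side table £179.10: household furniture, under £250.00 → 1.75% → £3.13425
Office chair £278.89: household furniture, £250.00 or more → 7.75% → £21.613975
Dry cleaning (3 garments) £36.05: personal services → 7.25% → £2.613625
Unrounded tax sum = £76.5982 → £76.60

£76.60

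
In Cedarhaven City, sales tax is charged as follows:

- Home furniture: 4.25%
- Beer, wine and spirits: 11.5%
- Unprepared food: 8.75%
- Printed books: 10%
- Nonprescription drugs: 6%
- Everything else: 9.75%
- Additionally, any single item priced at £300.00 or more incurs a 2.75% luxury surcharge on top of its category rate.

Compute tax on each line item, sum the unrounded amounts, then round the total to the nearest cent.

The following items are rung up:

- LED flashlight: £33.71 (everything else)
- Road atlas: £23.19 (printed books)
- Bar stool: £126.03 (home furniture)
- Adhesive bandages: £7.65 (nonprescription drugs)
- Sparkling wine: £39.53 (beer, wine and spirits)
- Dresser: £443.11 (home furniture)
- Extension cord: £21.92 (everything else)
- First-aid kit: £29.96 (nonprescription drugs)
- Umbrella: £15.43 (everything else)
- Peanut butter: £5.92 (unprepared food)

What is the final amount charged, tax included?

LED flashlight £33.71: everything else → 9.75% → £3.286725
Road atlas £23.19: printed books → 10% → £2.319
Bar stool £126.03: home furniture → 4.25% → £5.356275
Adhesive bandages £7.65: nonprescription drugs → 6% → £0.459
Sparkling wine £39.53: beer, wine and spirits → 11.5% → £4.54595
Dresser £443.11: home furniture → 4.25% + 2.75% surcharge = 7% → £31.0177
Extension cord £21.92: everything else → 9.75% → £2.1372
First-aid kit £29.96: nonprescription drugs → 6% → £1.7976
Umbrella £15.43: everything else → 9.75% → £1.504425
Peanut butter £5.92: unprepared food → 8.75% → £0.518
Subtotal = £746.45; unrounded tax = £52.941875 → £52.94; total due = £799.39

£799.39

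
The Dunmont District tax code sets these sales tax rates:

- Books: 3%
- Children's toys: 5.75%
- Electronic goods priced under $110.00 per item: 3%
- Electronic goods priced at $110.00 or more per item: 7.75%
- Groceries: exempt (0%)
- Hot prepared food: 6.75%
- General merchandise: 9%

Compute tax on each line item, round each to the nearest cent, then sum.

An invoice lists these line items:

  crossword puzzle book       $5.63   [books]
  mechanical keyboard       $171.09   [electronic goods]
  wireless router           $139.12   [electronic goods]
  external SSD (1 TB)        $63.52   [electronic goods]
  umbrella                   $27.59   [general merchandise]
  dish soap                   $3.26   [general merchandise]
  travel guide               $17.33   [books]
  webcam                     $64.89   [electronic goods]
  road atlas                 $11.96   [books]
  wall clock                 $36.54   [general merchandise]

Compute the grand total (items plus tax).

Crossword puzzle book $5.63: books → 3% → $0.17
Mechanical keyboard $171.09: electronic goods, $110.00 or more → 7.75% → $13.26
Wireless router $139.12: electronic goods, $110.00 or more → 7.75% → $10.78
External SSD (1 TB) $63.52: electronic goods, under $110.00 → 3% → $1.91
Umbrella $27.59: general merchandise → 9% → $2.48
Dish soap $3.26: general merchandise → 9% → $0.29
Travel guide $17.33: books → 3% → $0.52
Webcam $64.89: electronic goods, under $110.00 → 3% → $1.95
Road atlas $11.96: books → 3% → $0.36
Wall clock $36.54: general merchandise → 9% → $3.29
Subtotal = $540.93; tax = $35.01; total due = $575.94

$575.94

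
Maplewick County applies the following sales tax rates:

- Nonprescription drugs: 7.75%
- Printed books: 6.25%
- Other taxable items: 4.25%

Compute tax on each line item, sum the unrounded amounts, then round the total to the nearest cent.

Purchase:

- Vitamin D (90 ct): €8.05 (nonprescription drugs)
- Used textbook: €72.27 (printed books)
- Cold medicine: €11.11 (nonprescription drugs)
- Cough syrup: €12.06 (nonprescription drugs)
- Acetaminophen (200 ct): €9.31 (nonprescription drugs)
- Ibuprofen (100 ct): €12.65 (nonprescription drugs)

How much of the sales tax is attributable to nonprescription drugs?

€4.12

Vitamin D (90 ct) €8.05: nonprescription drugs → 7.75% → €0.623875
Cold medicine €11.11: nonprescription drugs → 7.75% → €0.861025
Cough syrup €12.06: nonprescription drugs → 7.75% → €0.93465
Acetaminophen (200 ct) €9.31: nonprescription drugs → 7.75% → €0.721525
Ibuprofen (100 ct) €12.65: nonprescription drugs → 7.75% → €0.980375
Tax on nonprescription drugs: unrounded sum = €4.12145 → €4.12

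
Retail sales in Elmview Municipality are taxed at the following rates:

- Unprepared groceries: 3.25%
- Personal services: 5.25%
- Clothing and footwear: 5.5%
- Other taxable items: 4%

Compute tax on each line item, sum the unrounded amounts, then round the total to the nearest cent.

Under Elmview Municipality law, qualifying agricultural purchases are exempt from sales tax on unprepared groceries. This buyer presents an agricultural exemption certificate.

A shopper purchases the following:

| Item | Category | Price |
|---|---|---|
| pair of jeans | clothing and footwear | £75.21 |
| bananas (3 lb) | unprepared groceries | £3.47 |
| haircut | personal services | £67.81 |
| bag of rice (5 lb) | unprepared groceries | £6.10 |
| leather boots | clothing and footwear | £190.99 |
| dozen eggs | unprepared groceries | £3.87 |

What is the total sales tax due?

£18.20

Pair of jeans £75.21: clothing and footwear → 5.5% → £4.13655
Bananas (3 lb) £3.47: unprepared groceries, buyer-exempt → 0% → £0.00
Haircut £67.81: personal services → 5.25% → £3.560025
Bag of rice (5 lb) £6.10: unprepared groceries, buyer-exempt → 0% → £0.00
Leather boots £190.99: clothing and footwear → 5.5% → £10.50445
Dozen eggs £3.87: unprepared groceries, buyer-exempt → 0% → £0.00
Unrounded tax sum = £18.201025 → £18.20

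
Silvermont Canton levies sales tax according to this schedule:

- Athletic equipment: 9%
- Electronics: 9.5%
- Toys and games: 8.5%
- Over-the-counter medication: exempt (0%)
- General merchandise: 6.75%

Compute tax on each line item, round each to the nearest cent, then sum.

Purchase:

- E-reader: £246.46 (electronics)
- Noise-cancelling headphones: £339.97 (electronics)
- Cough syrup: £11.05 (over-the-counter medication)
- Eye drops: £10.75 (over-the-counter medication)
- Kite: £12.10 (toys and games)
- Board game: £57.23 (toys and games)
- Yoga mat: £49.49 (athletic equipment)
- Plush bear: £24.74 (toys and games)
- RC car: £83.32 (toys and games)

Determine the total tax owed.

E-reader £246.46: electronics → 9.5% → £23.41
Noise-cancelling headphones £339.97: electronics → 9.5% → £32.30
Cough syrup £11.05: over-the-counter medication → 0% → £0.00
Eye drops £10.75: over-the-counter medication → 0% → £0.00
Kite £12.10: toys and games → 8.5% → £1.03
Board game £57.23: toys and games → 8.5% → £4.86
Yoga mat £49.49: athletic equipment → 9% → £4.45
Plush bear £24.74: toys and games → 8.5% → £2.10
RC car £83.32: toys and games → 8.5% → £7.08
Total tax = £23.41 + £32.30 + £1.03 + £4.86 + £4.45 + £2.10 + £7.08 = £75.23

£75.23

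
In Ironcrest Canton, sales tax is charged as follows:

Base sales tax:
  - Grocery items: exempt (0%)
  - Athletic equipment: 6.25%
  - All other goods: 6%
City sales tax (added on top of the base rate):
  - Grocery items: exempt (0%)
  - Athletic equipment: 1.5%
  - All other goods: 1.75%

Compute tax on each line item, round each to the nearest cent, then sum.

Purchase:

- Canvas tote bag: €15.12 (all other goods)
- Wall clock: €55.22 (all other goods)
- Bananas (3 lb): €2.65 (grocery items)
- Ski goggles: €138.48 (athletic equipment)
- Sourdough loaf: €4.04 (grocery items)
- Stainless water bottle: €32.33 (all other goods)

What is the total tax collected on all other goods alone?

Canvas tote bag €15.12: all other goods → 6% + 1.75% city = 7.75% → €1.17
Wall clock €55.22: all other goods → 6% + 1.75% city = 7.75% → €4.28
Stainless water bottle €32.33: all other goods → 6% + 1.75% city = 7.75% → €2.51
Tax on all other goods = €1.17 + €4.28 + €2.51 = €7.96

€7.96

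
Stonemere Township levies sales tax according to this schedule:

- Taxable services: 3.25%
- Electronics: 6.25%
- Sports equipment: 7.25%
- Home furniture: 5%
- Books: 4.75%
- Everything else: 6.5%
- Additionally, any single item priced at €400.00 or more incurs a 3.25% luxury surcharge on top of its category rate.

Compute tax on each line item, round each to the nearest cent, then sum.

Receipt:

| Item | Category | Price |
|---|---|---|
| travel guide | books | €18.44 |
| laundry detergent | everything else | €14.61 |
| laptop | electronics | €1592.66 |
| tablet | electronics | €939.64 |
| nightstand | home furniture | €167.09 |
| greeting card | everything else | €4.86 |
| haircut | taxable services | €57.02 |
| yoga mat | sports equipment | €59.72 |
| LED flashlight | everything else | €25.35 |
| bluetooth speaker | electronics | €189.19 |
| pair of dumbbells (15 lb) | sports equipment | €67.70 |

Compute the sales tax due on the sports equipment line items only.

Yoga mat €59.72: sports equipment → 7.25% → €4.33
Pair of dumbbells (15 lb) €67.70: sports equipment → 7.25% → €4.91
Tax on sports equipment = €4.33 + €4.91 = €9.24

€9.24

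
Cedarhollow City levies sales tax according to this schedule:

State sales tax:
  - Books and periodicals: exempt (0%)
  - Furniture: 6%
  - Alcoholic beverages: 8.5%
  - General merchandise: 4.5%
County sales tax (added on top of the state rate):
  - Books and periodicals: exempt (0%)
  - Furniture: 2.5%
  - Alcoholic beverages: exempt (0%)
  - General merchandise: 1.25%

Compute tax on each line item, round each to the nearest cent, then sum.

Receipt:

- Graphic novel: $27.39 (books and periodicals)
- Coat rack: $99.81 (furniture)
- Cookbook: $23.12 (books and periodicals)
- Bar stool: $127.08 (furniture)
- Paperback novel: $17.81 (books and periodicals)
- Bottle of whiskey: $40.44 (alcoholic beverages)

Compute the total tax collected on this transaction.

$22.72

Graphic novel $27.39: books and periodicals → 0% + 0% county = 0% → $0.00
Coat rack $99.81: furniture → 6% + 2.5% county = 8.5% → $8.48
Cookbook $23.12: books and periodicals → 0% + 0% county = 0% → $0.00
Bar stool $127.08: furniture → 6% + 2.5% county = 8.5% → $10.80
Paperback novel $17.81: books and periodicals → 0% + 0% county = 0% → $0.00
Bottle of whiskey $40.44: alcoholic beverages → 8.5% + 0% county = 8.5% → $3.44
Total tax = $8.48 + $10.80 + $3.44 = $22.72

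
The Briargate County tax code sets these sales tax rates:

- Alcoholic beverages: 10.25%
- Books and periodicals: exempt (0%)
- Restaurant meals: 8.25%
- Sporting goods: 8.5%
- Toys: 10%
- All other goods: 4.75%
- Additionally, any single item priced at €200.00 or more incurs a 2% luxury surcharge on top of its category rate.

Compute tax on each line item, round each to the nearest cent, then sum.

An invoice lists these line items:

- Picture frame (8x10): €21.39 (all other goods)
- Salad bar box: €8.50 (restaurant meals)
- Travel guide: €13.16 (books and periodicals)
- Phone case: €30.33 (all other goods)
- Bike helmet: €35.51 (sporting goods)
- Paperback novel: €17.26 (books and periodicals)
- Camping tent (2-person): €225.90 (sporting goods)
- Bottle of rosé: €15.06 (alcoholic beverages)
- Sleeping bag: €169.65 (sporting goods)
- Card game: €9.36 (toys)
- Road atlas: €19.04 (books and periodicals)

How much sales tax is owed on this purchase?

Picture frame (8x10) €21.39: all other goods → 4.75% → €1.02
Salad bar box €8.50: restaurant meals → 8.25% → €0.70
Travel guide €13.16: books and periodicals → 0% → €0.00
Phone case €30.33: all other goods → 4.75% → €1.44
Bike helmet €35.51: sporting goods → 8.5% → €3.02
Paperback novel €17.26: books and periodicals → 0% → €0.00
Camping tent (2-person) €225.90: sporting goods → 8.5% + 2% surcharge = 10.5% → €23.72
Bottle of rosé €15.06: alcoholic beverages → 10.25% → €1.54
Sleeping bag €169.65: sporting goods → 8.5% → €14.42
Card game €9.36: toys → 10% → €0.94
Road atlas €19.04: books and periodicals → 0% → €0.00
Total tax = €1.02 + €0.70 + €1.44 + €3.02 + €23.72 + €1.54 + €14.42 + €0.94 = €46.80

€46.80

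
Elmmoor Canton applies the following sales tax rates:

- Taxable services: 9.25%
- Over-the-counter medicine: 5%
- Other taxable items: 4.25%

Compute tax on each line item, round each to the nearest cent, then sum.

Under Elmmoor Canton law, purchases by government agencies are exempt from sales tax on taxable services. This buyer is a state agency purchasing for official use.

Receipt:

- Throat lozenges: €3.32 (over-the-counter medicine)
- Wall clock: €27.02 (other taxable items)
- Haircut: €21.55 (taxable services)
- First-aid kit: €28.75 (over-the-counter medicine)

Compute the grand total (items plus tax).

Throat lozenges €3.32: over-the-counter medicine → 5% → €0.17
Wall clock €27.02: other taxable items → 4.25% → €1.15
Haircut €21.55: taxable services, buyer-exempt → 0% → €0.00
First-aid kit €28.75: over-the-counter medicine → 5% → €1.44
Subtotal = €80.64; tax = €2.76; total due = €83.40

€83.40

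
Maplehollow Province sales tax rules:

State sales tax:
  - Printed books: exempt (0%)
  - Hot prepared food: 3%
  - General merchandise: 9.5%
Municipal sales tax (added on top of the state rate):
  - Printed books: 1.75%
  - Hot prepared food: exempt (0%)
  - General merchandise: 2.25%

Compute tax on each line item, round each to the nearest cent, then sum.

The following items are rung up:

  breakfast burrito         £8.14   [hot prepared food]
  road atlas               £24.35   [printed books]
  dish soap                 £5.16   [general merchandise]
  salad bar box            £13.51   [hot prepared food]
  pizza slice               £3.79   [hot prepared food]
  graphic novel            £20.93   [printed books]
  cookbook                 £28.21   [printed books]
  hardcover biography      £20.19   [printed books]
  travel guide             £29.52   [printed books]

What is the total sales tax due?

£3.53

Breakfast burrito £8.14: hot prepared food → 3% + 0% municipal = 3% → £0.24
Road atlas £24.35: printed books → 0% + 1.75% municipal = 1.75% → £0.43
Dish soap £5.16: general merchandise → 9.5% + 2.25% municipal = 11.75% → £0.61
Salad bar box £13.51: hot prepared food → 3% + 0% municipal = 3% → £0.41
Pizza slice £3.79: hot prepared food → 3% + 0% municipal = 3% → £0.11
Graphic novel £20.93: printed books → 0% + 1.75% municipal = 1.75% → £0.37
Cookbook £28.21: printed books → 0% + 1.75% municipal = 1.75% → £0.49
Hardcover biography £20.19: printed books → 0% + 1.75% municipal = 1.75% → £0.35
Travel guide £29.52: printed books → 0% + 1.75% municipal = 1.75% → £0.52
Total tax = £0.24 + £0.43 + £0.61 + £0.41 + £0.11 + £0.37 + £0.49 + £0.35 + £0.52 = £3.53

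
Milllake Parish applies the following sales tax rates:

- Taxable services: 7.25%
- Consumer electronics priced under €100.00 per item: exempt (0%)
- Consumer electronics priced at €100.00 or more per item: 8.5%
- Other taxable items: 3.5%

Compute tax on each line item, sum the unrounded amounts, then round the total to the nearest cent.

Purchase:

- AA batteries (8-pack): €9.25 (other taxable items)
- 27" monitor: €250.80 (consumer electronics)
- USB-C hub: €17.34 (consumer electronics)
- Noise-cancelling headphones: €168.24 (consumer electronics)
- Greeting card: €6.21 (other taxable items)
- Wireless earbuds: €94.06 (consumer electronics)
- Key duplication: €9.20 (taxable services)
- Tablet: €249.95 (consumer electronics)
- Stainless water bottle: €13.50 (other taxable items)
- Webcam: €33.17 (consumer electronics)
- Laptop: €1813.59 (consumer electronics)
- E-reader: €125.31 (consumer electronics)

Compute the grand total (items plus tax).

AA batteries (8-pack) €9.25: other taxable items → 3.5% → €0.32375
27" monitor €250.80: consumer electronics, €100.00 or more → 8.5% → €21.318
USB-C hub €17.34: consumer electronics, under €100.00 → 0% → €0.00
Noise-cancelling headphones €168.24: consumer electronics, €100.00 or more → 8.5% → €14.3004
Greeting card €6.21: other taxable items → 3.5% → €0.21735
Wireless earbuds €94.06: consumer electronics, under €100.00 → 0% → €0.00
Key duplication €9.20: taxable services → 7.25% → €0.667
Tablet €249.95: consumer electronics, €100.00 or more → 8.5% → €21.24575
Stainless water bottle €13.50: other taxable items → 3.5% → €0.4725
Webcam €33.17: consumer electronics, under €100.00 → 0% → €0.00
Laptop €1813.59: consumer electronics, €100.00 or more → 8.5% → €154.15515
E-reader €125.31: consumer electronics, €100.00 or more → 8.5% → €10.65135
Subtotal = €2790.62; unrounded tax = €223.35125 → €223.35; total due = €3013.97

€3013.97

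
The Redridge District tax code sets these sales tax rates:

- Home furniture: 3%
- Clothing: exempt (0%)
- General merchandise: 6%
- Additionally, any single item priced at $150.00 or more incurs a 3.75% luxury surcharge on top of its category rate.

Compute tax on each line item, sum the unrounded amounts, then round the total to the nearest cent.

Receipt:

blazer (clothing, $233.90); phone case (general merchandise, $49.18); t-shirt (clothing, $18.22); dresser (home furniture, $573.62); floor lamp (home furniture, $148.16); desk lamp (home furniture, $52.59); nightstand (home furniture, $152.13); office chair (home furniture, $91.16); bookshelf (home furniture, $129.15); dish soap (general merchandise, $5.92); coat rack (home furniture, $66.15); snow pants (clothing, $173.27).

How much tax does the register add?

Blazer $233.90: clothing → 0% + 3.75% surcharge = 3.75% → $8.77125
Phone case $49.18: general merchandise → 6% → $2.9508
T-shirt $18.22: clothing → 0% → $0.00
Dresser $573.62: home furniture → 3% + 3.75% surcharge = 6.75% → $38.71935
Floor lamp $148.16: home furniture → 3% → $4.4448
Desk lamp $52.59: home furniture → 3% → $1.5777
Nightstand $152.13: home furniture → 3% + 3.75% surcharge = 6.75% → $10.268775
Office chair $91.16: home furniture → 3% → $2.7348
Bookshelf $129.15: home furniture → 3% → $3.8745
Dish soap $5.92: general merchandise → 6% → $0.3552
Coat rack $66.15: home furniture → 3% → $1.9845
Snow pants $173.27: clothing → 0% + 3.75% surcharge = 3.75% → $6.497625
Unrounded tax sum = $82.1793 → $82.18

$82.18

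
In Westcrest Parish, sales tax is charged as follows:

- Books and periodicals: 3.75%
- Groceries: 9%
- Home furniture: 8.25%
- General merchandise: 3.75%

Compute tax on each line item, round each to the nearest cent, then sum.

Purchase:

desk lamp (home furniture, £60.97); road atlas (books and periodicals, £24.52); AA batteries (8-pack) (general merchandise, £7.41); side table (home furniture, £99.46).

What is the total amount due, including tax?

£206.80

Desk lamp £60.97: home furniture → 8.25% → £5.03
Road atlas £24.52: books and periodicals → 3.75% → £0.92
AA batteries (8-pack) £7.41: general merchandise → 3.75% → £0.28
Side table £99.46: home furniture → 8.25% → £8.21
Subtotal = £192.36; tax = £14.44; total due = £206.80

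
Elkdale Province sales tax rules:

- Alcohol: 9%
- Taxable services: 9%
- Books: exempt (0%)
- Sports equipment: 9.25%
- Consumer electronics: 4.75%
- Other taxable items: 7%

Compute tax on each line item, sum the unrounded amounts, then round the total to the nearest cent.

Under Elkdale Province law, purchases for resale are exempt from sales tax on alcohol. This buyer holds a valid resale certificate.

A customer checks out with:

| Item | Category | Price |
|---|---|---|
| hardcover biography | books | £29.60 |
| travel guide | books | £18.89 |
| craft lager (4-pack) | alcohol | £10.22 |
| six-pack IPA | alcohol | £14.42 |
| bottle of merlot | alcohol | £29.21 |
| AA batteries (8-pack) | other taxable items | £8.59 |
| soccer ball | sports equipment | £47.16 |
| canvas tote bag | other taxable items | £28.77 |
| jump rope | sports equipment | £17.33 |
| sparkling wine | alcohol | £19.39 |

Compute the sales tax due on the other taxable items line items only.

£2.62

AA batteries (8-pack) £8.59: other taxable items → 7% → £0.6013
Canvas tote bag £28.77: other taxable items → 7% → £2.0139
Tax on other taxable items: unrounded sum = £2.6152 → £2.62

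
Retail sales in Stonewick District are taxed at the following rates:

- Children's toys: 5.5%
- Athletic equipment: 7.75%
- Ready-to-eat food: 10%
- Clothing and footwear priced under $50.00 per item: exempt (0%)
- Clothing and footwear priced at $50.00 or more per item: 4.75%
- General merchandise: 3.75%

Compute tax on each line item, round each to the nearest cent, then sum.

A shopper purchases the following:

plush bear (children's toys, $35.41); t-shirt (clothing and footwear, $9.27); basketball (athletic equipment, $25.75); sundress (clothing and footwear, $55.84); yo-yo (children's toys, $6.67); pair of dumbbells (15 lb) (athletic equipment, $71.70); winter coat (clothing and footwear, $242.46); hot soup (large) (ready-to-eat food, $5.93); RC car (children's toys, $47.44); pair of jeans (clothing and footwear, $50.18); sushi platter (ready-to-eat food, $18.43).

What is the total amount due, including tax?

$600.55

Plush bear $35.41: children's toys → 5.5% → $1.95
T-shirt $9.27: clothing and footwear, under $50.00 → 0% → $0.00
Basketball $25.75: athletic equipment → 7.75% → $2.00
Sundress $55.84: clothing and footwear, $50.00 or more → 4.75% → $2.65
Yo-yo $6.67: children's toys → 5.5% → $0.37
Pair of dumbbells (15 lb) $71.70: athletic equipment → 7.75% → $5.56
Winter coat $242.46: clothing and footwear, $50.00 or more → 4.75% → $11.52
Hot soup (large) $5.93: ready-to-eat food → 10% → $0.59
RC car $47.44: children's toys → 5.5% → $2.61
Pair of jeans $50.18: clothing and footwear, $50.00 or more → 4.75% → $2.38
Sushi platter $18.43: ready-to-eat food → 10% → $1.84
Subtotal = $569.08; tax = $31.47; total due = $600.55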